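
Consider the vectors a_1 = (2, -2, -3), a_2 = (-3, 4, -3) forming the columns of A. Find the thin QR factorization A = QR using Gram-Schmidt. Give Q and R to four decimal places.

Q = [[0.4851, -0.4229], [-0.4851, 0.5982], [-0.7276, -0.6807]], R = [[4.1231, -1.2127], [0.0000, 5.7035]]

a_1 = (2, -2, -3); ‖a_1‖ = 4.1231, so e_1 = (0.4851, -0.4851, -0.7276).
e_1·a_2 = 0.4851·(-3) + (-0.4851)·4 + (-0.7276)·(-3) = -1.2127.
u_2 = a_2 + 1.2127·e_1 = (-2.4118, 3.4118, -3.8824).
‖u_2‖ = 5.7035, so e_2 = (-0.4229, 0.5982, -0.6807).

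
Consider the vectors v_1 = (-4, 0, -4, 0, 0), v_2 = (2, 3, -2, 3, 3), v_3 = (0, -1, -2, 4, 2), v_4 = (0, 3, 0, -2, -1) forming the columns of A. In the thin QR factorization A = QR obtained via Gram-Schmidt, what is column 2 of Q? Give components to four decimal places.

q_2 = (0.3381, 0.5071, -0.3381, 0.5071, 0.5071)

q_1 = v_1/‖v_1‖ = (-4, 0, -4, 0, 0)/5.6569 = (-0.7071, 0.0000, -0.7071, 0.0000, 0.0000).
r_{12} = q_1·v_2 = 0.0000.
u_2 = v_2 + 0.0000·q_1 = (2.0000, 3.0000, -2.0000, 3.0000, 3.0000).
‖u_2‖ = 5.9161, so q_2 = (0.3381, 0.5071, -0.3381, 0.5071, 0.5071).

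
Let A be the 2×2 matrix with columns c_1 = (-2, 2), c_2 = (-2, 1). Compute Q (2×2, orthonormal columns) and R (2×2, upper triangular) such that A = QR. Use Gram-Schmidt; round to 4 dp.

Q = [[-0.7071, -0.7071], [0.7071, -0.7071]], R = [[2.8284, 2.1213], [0.0000, 0.7071]]

q_1 = c_1/‖c_1‖ = (-2, 2)/2.8284 = (-0.7071, 0.7071).
r_{12} = q_1·c_2 = 2.1213.
u_2 = c_2 − 2.1213·q_1 = (-0.5000, -0.5000).
‖u_2‖ = 0.7071, so q_2 = (-0.7071, -0.7071).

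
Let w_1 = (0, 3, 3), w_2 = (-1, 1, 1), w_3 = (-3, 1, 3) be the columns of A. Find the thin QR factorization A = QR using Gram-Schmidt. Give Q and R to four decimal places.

e_1 = w_1/‖w_1‖ = (0, 3, 3)/4.2426 = (0.0000, 0.7071, 0.7071).
r_{12} = e_1·w_2 = 1.4142.
u_2 = w_2 − 1.4142·e_1 = (-1.0000, 0.0000, 0.0000).
‖u_2‖ = 1.0000, so e_2 = (-1.0000, 0.0000, 0.0000).
r_{13} = e_1·w_3 = 2.8284; r_{23} = e_2·w_3 = 3.0000.
u_3 = w_3 − 2.8284·e_1 − 3.0000·e_2 = (0.0000, -1.0000, 1.0000).
‖u_3‖ = 1.4142, so e_3 = (0.0000, -0.7071, 0.7071).

Q = [[0.0000, -1.0000, 0.0000], [0.7071, 0.0000, -0.7071], [0.7071, 0.0000, 0.7071]], R = [[4.2426, 1.4142, 2.8284], [0.0000, 1.0000, 3.0000], [0.0000, 0.0000, 1.4142]]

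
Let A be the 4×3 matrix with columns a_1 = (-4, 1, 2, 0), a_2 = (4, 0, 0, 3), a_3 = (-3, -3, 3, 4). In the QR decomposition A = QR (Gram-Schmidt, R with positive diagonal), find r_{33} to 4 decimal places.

a_1 = (-4, 1, 2, 0); ‖a_1‖ = 4.5826, so q_1 = (-0.8729, 0.2182, 0.4364, 0.0000).
q_1·a_2 = (-0.8729)·4 + 0.2182·0 + 0.4364·0 + 0.0000·3 = -3.4915.
u_2 = a_2 + 3.4915·q_1 = (0.9524, 0.7619, 1.5238, 3.0000).
‖u_2‖ = 3.5790, so q_2 = (0.2661, 0.2129, 0.4258, 0.8382).
q_1·a_3 = (-0.8729)·(-3) + 0.2182·(-3) + 0.4364·3 + 0.0000·4 = 3.2733; q_2·a_3 = 0.2661·(-3) + 0.2129·(-3) + 0.4258·3 + 0.8382·4 = 3.1932.
u_3 = a_3 − 3.2733·q_1 − 3.1932·q_2 = (-0.9926, -4.3941, 0.2119, 1.3234).
r_{33} = ‖u_3‖ = 4.6999.

r_{33} = 4.6999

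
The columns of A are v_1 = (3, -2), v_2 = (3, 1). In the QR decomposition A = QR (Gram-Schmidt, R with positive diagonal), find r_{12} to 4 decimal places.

v_1 = (3, -2); ‖v_1‖ = 3.6056, so e_1 = (0.8321, -0.5547).
r_{12} = e_1·v_2 = 1.9415.

r_{12} = 1.9415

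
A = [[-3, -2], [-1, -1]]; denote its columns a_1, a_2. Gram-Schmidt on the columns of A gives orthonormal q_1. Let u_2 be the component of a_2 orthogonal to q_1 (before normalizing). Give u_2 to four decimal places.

u_2 = (0.1000, -0.3000)

a_1 = (-3, -1); ‖a_1‖ = 3.1623, so q_1 = (-0.9487, -0.3162).
q_1·a_2 = (-0.9487)·(-2) + (-0.3162)·(-1) = 2.2136.
u_2 = a_2 − 2.2136·q_1 = (0.1000, -0.3000).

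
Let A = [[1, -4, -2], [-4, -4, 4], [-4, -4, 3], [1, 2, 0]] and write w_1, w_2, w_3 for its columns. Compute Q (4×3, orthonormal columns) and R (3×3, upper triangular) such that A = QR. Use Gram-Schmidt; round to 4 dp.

Q = [[0.1715, -0.9663, 0.1270], [-0.6860, -0.0931, 0.6255], [-0.6860, -0.0931, -0.4349], [0.1715, 0.2212, 0.6352]], R = [[5.8310, 5.1450, -5.1450], [0.0000, 5.0527, 1.2806], [0.0000, 0.0000, 0.9431]]

q_1 = w_1/‖w_1‖ = (1, -4, -4, 1)/5.8310 = (0.1715, -0.6860, -0.6860, 0.1715).
r_{12} = q_1·w_2 = 5.1450.
u_2 = w_2 − 5.1450·q_1 = (-4.8824, -0.4706, -0.4706, 1.1176).
‖u_2‖ = 5.0527, so q_2 = (-0.9663, -0.0931, -0.0931, 0.2212).
r_{13} = q_1·w_3 = -5.1450; r_{23} = q_2·w_3 = 1.2806.
u_3 = w_3 + 5.1450·q_1 − 1.2806·q_2 = (0.1198, 0.5899, -0.4101, 0.5991).
‖u_3‖ = 0.9431, so q_3 = (0.1270, 0.6255, -0.4349, 0.6352).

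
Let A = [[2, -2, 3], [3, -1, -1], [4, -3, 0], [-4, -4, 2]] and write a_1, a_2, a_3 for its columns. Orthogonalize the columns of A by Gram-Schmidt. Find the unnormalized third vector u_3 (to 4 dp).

a_1 = (2, 3, 4, -4); ‖a_1‖ = 6.7082, so q_1 = (0.2981, 0.4472, 0.5963, -0.5963).
q_1·a_2 = 0.2981·(-2) + 0.4472·(-1) + 0.5963·(-3) + (-0.5963)·(-4) = -0.4472.
u_2 = a_2 + 0.4472·q_1 = (-1.8667, -0.8000, -2.7333, -4.2667).
‖u_2‖ = 5.4589, so q_2 = (-0.3419, -0.1465, -0.5007, -0.7816).
q_1·a_3 = 0.2981·3 + 0.4472·(-1) + 0.5963·0 + (-0.5963)·2 = -0.7454; q_2·a_3 = (-0.3419)·3 + (-0.1465)·(-1) + (-0.5007)·0 + (-0.7816)·2 = -2.4425.
u_3 = a_3 + 0.7454·q_1 + 2.4425·q_2 = (2.3870, -1.0246, -0.7785, -0.3535).

u_3 = (2.3870, -1.0246, -0.7785, -0.3535)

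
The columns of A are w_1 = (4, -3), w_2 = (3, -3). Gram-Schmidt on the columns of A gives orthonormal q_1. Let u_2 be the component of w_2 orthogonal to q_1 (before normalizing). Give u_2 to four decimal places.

u_2 = (-0.3600, -0.4800)

w_1 = (4, -3); ‖w_1‖ = 5.0000, so q_1 = (0.8000, -0.6000).
q_1·w_2 = 0.8000·3 + (-0.6000)·(-3) = 4.2000.
u_2 = w_2 − 4.2000·q_1 = (-0.3600, -0.4800).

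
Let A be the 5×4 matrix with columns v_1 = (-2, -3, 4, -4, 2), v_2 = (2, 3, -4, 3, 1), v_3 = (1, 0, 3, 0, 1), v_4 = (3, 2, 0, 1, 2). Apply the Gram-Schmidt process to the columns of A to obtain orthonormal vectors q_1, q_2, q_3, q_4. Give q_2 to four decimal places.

q_2 = (0.1447, 0.2170, -0.2894, -0.0651, 0.9187)

q_1 = v_1/‖v_1‖ = (-2, -3, 4, -4, 2)/7.0000 = (-0.2857, -0.4286, 0.5714, -0.5714, 0.2857).
r_{12} = q_1·v_2 = -5.5714.
u_2 = v_2 + 5.5714·q_1 = (0.4082, 0.6122, -0.8163, -0.1837, 2.5918).
‖u_2‖ = 2.8212, so q_2 = (0.1447, 0.2170, -0.2894, -0.0651, 0.9187).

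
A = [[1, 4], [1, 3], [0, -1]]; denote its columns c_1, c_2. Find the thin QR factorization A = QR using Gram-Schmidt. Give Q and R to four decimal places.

q_1 = c_1/‖c_1‖ = (1, 1, 0)/1.4142 = (0.7071, 0.7071, 0.0000).
r_{12} = q_1·c_2 = 4.9497.
u_2 = c_2 − 4.9497·q_1 = (0.5000, -0.5000, -1.0000).
‖u_2‖ = 1.2247, so q_2 = (0.4082, -0.4082, -0.8165).

Q = [[0.7071, 0.4082], [0.7071, -0.4082], [0.0000, -0.8165]], R = [[1.4142, 4.9497], [0.0000, 1.2247]]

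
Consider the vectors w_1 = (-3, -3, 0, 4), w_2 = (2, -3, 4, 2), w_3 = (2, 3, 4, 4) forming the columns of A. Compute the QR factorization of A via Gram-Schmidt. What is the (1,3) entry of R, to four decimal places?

e_1 = w_1/‖w_1‖ = (-3, -3, 0, 4)/5.8310 = (-0.5145, -0.5145, 0.0000, 0.6860).
r_{13} = e_1·w_3 = 0.1715.

r_{13} = 0.1715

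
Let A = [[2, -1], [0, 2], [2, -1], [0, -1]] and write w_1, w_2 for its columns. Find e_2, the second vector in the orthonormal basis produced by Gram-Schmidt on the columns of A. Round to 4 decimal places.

e_2 = (0.0000, 0.8944, 0.0000, -0.4472)

e_1 = w_1/‖w_1‖ = (2, 0, 2, 0)/2.8284 = (0.7071, 0.0000, 0.7071, 0.0000).
r_{12} = e_1·w_2 = -1.4142.
u_2 = w_2 + 1.4142·e_1 = (0.0000, 2.0000, 0.0000, -1.0000).
‖u_2‖ = 2.2361, so e_2 = (0.0000, 0.8944, 0.0000, -0.4472).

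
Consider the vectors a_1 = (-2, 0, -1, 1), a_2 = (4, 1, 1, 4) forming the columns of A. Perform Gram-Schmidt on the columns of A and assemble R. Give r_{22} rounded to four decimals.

r_{22} = 5.4620

q_1 = a_1/‖a_1‖ = (-2, 0, -1, 1)/2.4495 = (-0.8165, 0.0000, -0.4082, 0.4082).
r_{12} = q_1·a_2 = -2.0412.
u_2 = a_2 + 2.0412·q_1 = (2.3333, 1.0000, 0.1667, 4.8333).
r_{22} = ‖u_2‖ = 5.4620.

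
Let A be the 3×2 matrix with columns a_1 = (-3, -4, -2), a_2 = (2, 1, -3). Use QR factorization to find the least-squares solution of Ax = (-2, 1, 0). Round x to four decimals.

x = (0.0410, -0.2026)

a_1 = (-3, -4, -2); ‖a_1‖ = 5.3852, so q_1 = (-0.5571, -0.7428, -0.3714).
q_1·a_2 = (-0.5571)·2 + (-0.7428)·1 + (-0.3714)·(-3) = -0.7428.
u_2 = a_2 + 0.7428·q_1 = (1.5862, 0.4483, -3.2759).
‖u_2‖ = 3.6672, so q_2 = (0.4325, 0.1222, -0.8933).
Qᵀb = (0.3714, -0.7428).
Back-substitute: x_2 = -0.7428/3.6672 = -0.2026.
x_1 = (0.3714 + 0.7428·(-0.2026))/5.3852 = 0.0410.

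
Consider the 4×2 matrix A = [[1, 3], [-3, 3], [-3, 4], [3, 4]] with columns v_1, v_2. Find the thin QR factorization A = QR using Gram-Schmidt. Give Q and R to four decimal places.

v_1 = (1, -3, -3, 3); ‖v_1‖ = 5.2915, so e_1 = (0.1890, -0.5669, -0.5669, 0.5669).
e_1·v_2 = 0.1890·3 + (-0.5669)·3 + (-0.5669)·4 + 0.5669·4 = -1.1339.
u_2 = v_2 + 1.1339·e_1 = (3.2143, 2.3571, 3.3571, 4.6429).
‖u_2‖ = 6.9796, so e_2 = (0.4605, 0.3377, 0.4810, 0.6652).

Q = [[0.1890, 0.4605], [-0.5669, 0.3377], [-0.5669, 0.4810], [0.5669, 0.6652]], R = [[5.2915, -1.1339], [0.0000, 6.9796]]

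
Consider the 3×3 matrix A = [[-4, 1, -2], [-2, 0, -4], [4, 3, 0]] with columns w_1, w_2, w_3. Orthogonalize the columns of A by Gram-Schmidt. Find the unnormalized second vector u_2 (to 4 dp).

w_1 = (-4, -2, 4); ‖w_1‖ = 6.0000, so e_1 = (-0.6667, -0.3333, 0.6667).
e_1·w_2 = (-0.6667)·1 + (-0.3333)·0 + 0.6667·3 = 1.3333.
u_2 = w_2 − 1.3333·e_1 = (1.8889, 0.4444, 2.1111).

u_2 = (1.8889, 0.4444, 2.1111)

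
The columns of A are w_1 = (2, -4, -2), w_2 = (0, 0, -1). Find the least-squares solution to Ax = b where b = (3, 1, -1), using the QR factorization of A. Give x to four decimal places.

x = (0.1000, 0.8000)

w_1 = (2, -4, -2); ‖w_1‖ = 4.8990, so e_1 = (0.4082, -0.8165, -0.4082).
e_1·w_2 = 0.4082·0 + (-0.8165)·0 + (-0.4082)·(-1) = 0.4082.
u_2 = w_2 − 0.4082·e_1 = (-0.1667, 0.3333, -0.8333).
‖u_2‖ = 0.9129, so e_2 = (-0.1826, 0.3651, -0.9129).
Qᵀb = (0.8165, 0.7303).
Back-substitute: x_2 = 0.7303/0.9129 = 0.8000.
x_1 = (0.8165 − 0.4082·0.8000)/4.8990 = 0.1000.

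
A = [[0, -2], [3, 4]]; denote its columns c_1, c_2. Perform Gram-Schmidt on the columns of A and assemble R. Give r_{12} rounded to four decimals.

r_{12} = 4.0000

q_1 = c_1/‖c_1‖ = (0, 3)/3.0000 = (0.0000, 1.0000).
r_{12} = q_1·c_2 = 4.0000.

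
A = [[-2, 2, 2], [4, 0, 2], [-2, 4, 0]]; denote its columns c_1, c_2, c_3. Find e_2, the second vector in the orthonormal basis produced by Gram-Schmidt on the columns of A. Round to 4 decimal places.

e_1 = c_1/‖c_1‖ = (-2, 4, -2)/4.8990 = (-0.4082, 0.8165, -0.4082).
r_{12} = e_1·c_2 = -2.4495.
u_2 = c_2 + 2.4495·e_1 = (1.0000, 2.0000, 3.0000).
‖u_2‖ = 3.7417, so e_2 = (0.2673, 0.5345, 0.8018).

e_2 = (0.2673, 0.5345, 0.8018)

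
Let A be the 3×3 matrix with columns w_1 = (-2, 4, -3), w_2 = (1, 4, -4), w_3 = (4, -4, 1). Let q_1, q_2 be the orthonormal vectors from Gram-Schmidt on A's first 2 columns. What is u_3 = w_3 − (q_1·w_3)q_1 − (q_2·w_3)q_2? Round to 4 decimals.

u_3 = (-0.2278, -0.6263, -0.6833)

w_1 = (-2, 4, -3); ‖w_1‖ = 5.3852, so q_1 = (-0.3714, 0.7428, -0.5571).
q_1·w_2 = (-0.3714)·1 + 0.7428·4 + (-0.5571)·(-4) = 4.8281.
u_2 = w_2 − 4.8281·q_1 = (2.7931, 0.4138, -1.3103).
‖u_2‖ = 3.1128, so q_2 = (0.8973, 0.1329, -0.4210).
q_1·w_3 = (-0.3714)·4 + 0.7428·(-4) + (-0.5571)·1 = -5.0138; q_2·w_3 = 0.8973·4 + 0.1329·(-4) + (-0.4210)·1 = 2.6365.
u_3 = w_3 + 5.0138·q_1 − 2.6365·q_2 = (-0.2278, -0.6263, -0.6833).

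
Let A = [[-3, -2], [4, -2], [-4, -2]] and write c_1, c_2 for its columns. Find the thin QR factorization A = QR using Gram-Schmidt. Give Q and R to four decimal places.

c_1 = (-3, 4, -4); ‖c_1‖ = 6.4031, so q_1 = (-0.4685, 0.6247, -0.6247).
q_1·c_2 = (-0.4685)·(-2) + 0.6247·(-2) + (-0.6247)·(-2) = 0.9370.
u_2 = c_2 − 0.9370·q_1 = (-1.5610, -2.5854, -1.4146).
‖u_2‖ = 3.3350, so q_2 = (-0.4681, -0.7752, -0.4242).

Q = [[-0.4685, -0.4681], [0.6247, -0.7752], [-0.6247, -0.4242]], R = [[6.4031, 0.9370], [0.0000, 3.3350]]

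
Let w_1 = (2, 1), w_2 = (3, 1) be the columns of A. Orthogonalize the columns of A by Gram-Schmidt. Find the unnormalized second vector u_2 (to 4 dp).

u_2 = (0.2000, -0.4000)

w_1 = (2, 1); ‖w_1‖ = 2.2361, so e_1 = (0.8944, 0.4472).
e_1·w_2 = 0.8944·3 + 0.4472·1 = 3.1305.
u_2 = w_2 − 3.1305·e_1 = (0.2000, -0.4000).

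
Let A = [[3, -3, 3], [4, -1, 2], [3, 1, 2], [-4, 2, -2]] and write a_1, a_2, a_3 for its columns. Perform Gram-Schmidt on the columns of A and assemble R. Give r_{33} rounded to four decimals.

q_1 = a_1/‖a_1‖ = (3, 4, 3, -4)/7.0711 = (0.4243, 0.5657, 0.4243, -0.5657).
r_{12} = q_1·a_2 = -2.5456.
u_2 = a_2 + 2.5456·q_1 = (-1.9200, 0.4400, 2.0800, 0.5600).
‖u_2‖ = 2.9189, so q_2 = (-0.6578, 0.1507, 0.7126, 0.1919).
r_{13} = q_1·a_3 = 4.3841; r_{23} = q_2·a_3 = -0.6304.
u_3 = a_3 − 4.3841·q_1 + 0.6304·q_2 = (0.7254, -0.3850, 0.5892, 0.6009).
r_{33} = ‖u_3‖ = 1.1759.

r_{33} = 1.1759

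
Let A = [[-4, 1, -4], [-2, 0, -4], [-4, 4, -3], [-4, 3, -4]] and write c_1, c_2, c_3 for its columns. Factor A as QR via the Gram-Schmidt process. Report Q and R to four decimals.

c_1 = (-4, -2, -4, -4); ‖c_1‖ = 7.2111, so q_1 = (-0.5547, -0.2774, -0.5547, -0.5547).
q_1·c_2 = (-0.5547)·1 + (-0.2774)·0 + (-0.5547)·4 + (-0.5547)·3 = -4.4376.
u_2 = c_2 + 4.4376·q_1 = (-1.4615, -1.2308, 1.5385, 0.5385).
‖u_2‖ = 2.5115, so q_2 = (-0.5819, -0.4901, 0.6126, 0.2144).
q_1·c_3 = (-0.5547)·(-4) + (-0.2774)·(-4) + (-0.5547)·(-3) + (-0.5547)·(-4) = 7.2111; q_2·c_3 = (-0.5819)·(-4) + (-0.4901)·(-4) + 0.6126·(-3) + 0.2144·(-4) = 1.5927.
u_3 = c_3 − 7.2111·q_1 − 1.5927·q_2 = (0.9268, -1.2195, 0.0244, -0.3415).
‖u_3‖ = 1.5695, so q_3 = (0.5905, -0.7770, 0.0155, -0.2176).

Q = [[-0.5547, -0.5819, 0.5905], [-0.2774, -0.4901, -0.7770], [-0.5547, 0.6126, 0.0155], [-0.5547, 0.2144, -0.2176]], R = [[7.2111, -4.4376, 7.2111], [0.0000, 2.5115, 1.5927], [0.0000, 0.0000, 1.5695]]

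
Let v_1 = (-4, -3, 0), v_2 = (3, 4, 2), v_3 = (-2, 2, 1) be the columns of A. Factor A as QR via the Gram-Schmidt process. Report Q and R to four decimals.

v_1 = (-4, -3, 0); ‖v_1‖ = 5.0000, so e_1 = (-0.8000, -0.6000, 0.0000).
e_1·v_2 = (-0.8000)·3 + (-0.6000)·4 + 0.0000·2 = -4.8000.
u_2 = v_2 + 4.8000·e_1 = (-0.8400, 1.1200, 2.0000).
‖u_2‖ = 2.4413, so e_2 = (-0.3441, 0.4588, 0.8192).
e_1·v_3 = (-0.8000)·(-2) + (-0.6000)·2 + 0.0000·1 = 0.4000; e_2·v_3 = (-0.3441)·(-2) + 0.4588·2 + 0.8192·1 = 2.4249.
u_3 = v_3 − 0.4000·e_1 − 2.4249·e_2 = (-0.8456, 1.1275, -0.9866).
‖u_3‖ = 1.7204, so e_3 = (-0.4915, 0.6554, -0.5735).

Q = [[-0.8000, -0.3441, -0.4915], [-0.6000, 0.4588, 0.6554], [0.0000, 0.8192, -0.5735]], R = [[5.0000, -4.8000, 0.4000], [0.0000, 2.4413, 2.4249], [0.0000, 0.0000, 1.7204]]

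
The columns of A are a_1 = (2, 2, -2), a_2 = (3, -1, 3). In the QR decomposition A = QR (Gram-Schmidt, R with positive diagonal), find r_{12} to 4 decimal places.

a_1 = (2, 2, -2); ‖a_1‖ = 3.4641, so q_1 = (0.5774, 0.5774, -0.5774).
r_{12} = q_1·a_2 = -0.5774.

r_{12} = -0.5774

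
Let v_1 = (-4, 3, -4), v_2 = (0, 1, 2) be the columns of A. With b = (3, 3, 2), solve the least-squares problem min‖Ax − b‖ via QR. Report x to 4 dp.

x = (-0.1111, 1.2889)

e_1 = v_1/‖v_1‖ = (-4, 3, -4)/6.4031 = (-0.6247, 0.4685, -0.6247).
r_{12} = e_1·v_2 = -0.7809.
u_2 = v_2 + 0.7809·e_1 = (-0.4878, 1.3659, 1.5122).
‖u_2‖ = 2.0953, so e_2 = (-0.2328, 0.6519, 0.7217).
Qᵀb = (-1.7179, 2.7006).
Back-substitute: x_2 = 2.7006/2.0953 = 1.2889.
x_1 = (-1.7179 + 0.7809·1.2889)/6.4031 = -0.1111.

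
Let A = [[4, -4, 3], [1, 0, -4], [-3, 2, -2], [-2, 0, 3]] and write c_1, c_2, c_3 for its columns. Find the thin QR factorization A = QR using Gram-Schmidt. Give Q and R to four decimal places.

Q = [[0.7303, -0.5425, -0.2825], [0.1826, 0.3729, -0.7685], [-0.5477, -0.1017, -0.5651], [-0.3651, -0.7459, -0.1017]], R = [[5.4772, -4.0166, 1.4606], [0.0000, 1.9664, -5.1533], [0.0000, 0.0000, 3.0513]]

c_1 = (4, 1, -3, -2); ‖c_1‖ = 5.4772, so q_1 = (0.7303, 0.1826, -0.5477, -0.3651).
q_1·c_2 = 0.7303·(-4) + 0.1826·0 + (-0.5477)·2 + (-0.3651)·0 = -4.0166.
u_2 = c_2 + 4.0166·q_1 = (-1.0667, 0.7333, -0.2000, -1.4667).
‖u_2‖ = 1.9664, so q_2 = (-0.5425, 0.3729, -0.1017, -0.7459).
q_1·c_3 = 0.7303·3 + 0.1826·(-4) + (-0.5477)·(-2) + (-0.3651)·3 = 1.4606; q_2·c_3 = (-0.5425)·3 + 0.3729·(-4) + (-0.1017)·(-2) + (-0.7459)·3 = -5.1533.
u_3 = c_3 − 1.4606·q_1 + 5.1533·q_2 = (-0.8621, -2.3448, -1.7241, -0.3103).
‖u_3‖ = 3.0513, so q_3 = (-0.2825, -0.7685, -0.5651, -0.1017).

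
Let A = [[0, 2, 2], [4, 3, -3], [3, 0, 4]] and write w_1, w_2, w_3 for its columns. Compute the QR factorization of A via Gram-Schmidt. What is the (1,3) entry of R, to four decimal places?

r_{13} = 0.0000

w_1 = (0, 4, 3); ‖w_1‖ = 5.0000, so q_1 = (0.0000, 0.8000, 0.6000).
r_{13} = q_1·w_3 = 0.0000.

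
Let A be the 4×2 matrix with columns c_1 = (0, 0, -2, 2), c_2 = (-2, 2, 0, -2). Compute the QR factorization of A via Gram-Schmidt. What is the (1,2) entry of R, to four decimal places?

e_1 = c_1/‖c_1‖ = (0, 0, -2, 2)/2.8284 = (0.0000, 0.0000, -0.7071, 0.7071).
r_{12} = e_1·c_2 = -1.4142.

r_{12} = -1.4142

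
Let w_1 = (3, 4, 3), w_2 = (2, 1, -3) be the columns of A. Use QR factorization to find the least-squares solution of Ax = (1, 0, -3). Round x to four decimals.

w_1 = (3, 4, 3); ‖w_1‖ = 5.8310, so q_1 = (0.5145, 0.6860, 0.5145).
q_1·w_2 = 0.5145·2 + 0.6860·1 + 0.5145·(-3) = 0.1715.
u_2 = w_2 − 0.1715·q_1 = (1.9118, 0.8824, -3.0882).
‖u_2‖ = 3.7377, so q_2 = (0.5115, 0.2361, -0.8262).
Qᵀb = (-1.0290, 2.9902).
Back-substitute: x_2 = 2.9902/3.7377 = 0.8000.
x_1 = (-1.0290 − 0.1715·0.8000)/5.8310 = -0.2000.

x = (-0.2000, 0.8000)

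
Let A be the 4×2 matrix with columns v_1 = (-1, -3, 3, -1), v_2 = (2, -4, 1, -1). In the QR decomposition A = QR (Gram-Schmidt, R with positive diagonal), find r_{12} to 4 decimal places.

r_{12} = 3.1305

v_1 = (-1, -3, 3, -1); ‖v_1‖ = 4.4721, so q_1 = (-0.2236, -0.6708, 0.6708, -0.2236).
r_{12} = q_1·v_2 = 3.1305.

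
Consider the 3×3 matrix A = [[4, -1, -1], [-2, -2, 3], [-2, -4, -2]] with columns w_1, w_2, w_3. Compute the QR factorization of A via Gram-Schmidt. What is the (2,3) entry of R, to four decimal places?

r_{23} = 1.1677

w_1 = (4, -2, -2); ‖w_1‖ = 4.8990, so q_1 = (0.8165, -0.4082, -0.4082).
q_1·w_2 = 0.8165·(-1) + (-0.4082)·(-2) + (-0.4082)·(-4) = 1.6330.
u_2 = w_2 − 1.6330·q_1 = (-2.3333, -1.3333, -3.3333).
‖u_2‖ = 4.2817, so q_2 = (-0.5449, -0.3114, -0.7785).
r_{23} = q_2·w_3 = 1.1677.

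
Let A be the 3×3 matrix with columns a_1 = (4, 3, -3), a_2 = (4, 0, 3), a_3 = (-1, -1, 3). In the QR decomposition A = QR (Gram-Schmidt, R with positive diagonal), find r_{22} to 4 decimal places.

r_{22} = 4.8537

a_1 = (4, 3, -3); ‖a_1‖ = 5.8310, so e_1 = (0.6860, 0.5145, -0.5145).
e_1·a_2 = 0.6860·4 + 0.5145·0 + (-0.5145)·3 = 1.2005.
u_2 = a_2 − 1.2005·e_1 = (3.1765, -0.6176, 3.6176).
r_{22} = ‖u_2‖ = 4.8537.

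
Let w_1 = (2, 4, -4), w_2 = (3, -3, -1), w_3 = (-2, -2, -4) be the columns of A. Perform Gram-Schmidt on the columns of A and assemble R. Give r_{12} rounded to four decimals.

r_{12} = -0.3333

e_1 = w_1/‖w_1‖ = (2, 4, -4)/6.0000 = (0.3333, 0.6667, -0.6667).
r_{12} = e_1·w_2 = -0.3333.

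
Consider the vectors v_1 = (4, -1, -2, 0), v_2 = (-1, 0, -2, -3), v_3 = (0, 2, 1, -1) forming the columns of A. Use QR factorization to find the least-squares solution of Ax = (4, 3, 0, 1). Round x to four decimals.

e_1 = v_1/‖v_1‖ = (4, -1, -2, 0)/4.5826 = (0.8729, -0.2182, -0.4364, 0.0000).
r_{12} = e_1·v_2 = 0.0000.
u_2 = v_2 + 0.0000·e_1 = (-1.0000, 0.0000, -2.0000, -3.0000).
‖u_2‖ = 3.7417, so e_2 = (-0.2673, 0.0000, -0.5345, -0.8018).
r_{13} = e_1·v_3 = -0.8729; r_{23} = e_2·v_3 = 0.2673.
u_3 = v_3 + 0.8729·e_1 − 0.2673·e_2 = (0.8333, 1.8095, 0.7619, -0.7857).
‖u_3‖ = 2.2730, so e_3 = (0.3666, 0.7961, 0.3352, -0.3457).
Qᵀb = (2.8368, -1.8708, 3.5091).
Back-substitute: x_3 = 3.5091/2.2730 = 1.5438.
x_2 = (-1.8708 − 0.2673·1.5438)/3.7417 = -0.6103.
x_1 = (2.8368 + 0.0000·(-0.6103) + 0.8729·1.5438)/4.5826 = 0.9131.

x = (0.9131, -0.6103, 1.5438)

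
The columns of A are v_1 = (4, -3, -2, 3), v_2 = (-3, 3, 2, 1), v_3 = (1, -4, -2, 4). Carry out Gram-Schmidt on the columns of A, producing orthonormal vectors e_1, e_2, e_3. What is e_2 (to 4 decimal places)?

e_1 = v_1/‖v_1‖ = (4, -3, -2, 3)/6.1644 = (0.6489, -0.4867, -0.3244, 0.4867).
r_{12} = e_1·v_2 = -3.5689.
u_2 = v_2 + 3.5689·e_1 = (-0.6842, 1.2632, 0.8421, 2.7368).
‖u_2‖ = 3.2036, so e_2 = (-0.2136, 0.3943, 0.2629, 0.8543).

e_2 = (-0.2136, 0.3943, 0.2629, 0.8543)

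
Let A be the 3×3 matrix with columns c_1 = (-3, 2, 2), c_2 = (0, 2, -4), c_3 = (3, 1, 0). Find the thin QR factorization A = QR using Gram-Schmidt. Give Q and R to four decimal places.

Q = [[-0.7276, -0.1617, 0.6667], [0.4851, 0.5659, 0.6667], [0.4851, -0.8085, 0.3333]], R = [[4.1231, -0.9701, -1.6977], [0.0000, 4.3656, 0.0808], [0.0000, 0.0000, 2.6667]]

c_1 = (-3, 2, 2); ‖c_1‖ = 4.1231, so q_1 = (-0.7276, 0.4851, 0.4851).
q_1·c_2 = (-0.7276)·0 + 0.4851·2 + 0.4851·(-4) = -0.9701.
u_2 = c_2 + 0.9701·q_1 = (-0.7059, 2.4706, -3.5294).
‖u_2‖ = 4.3656, so q_2 = (-0.1617, 0.5659, -0.8085).
q_1·c_3 = (-0.7276)·3 + 0.4851·1 + 0.4851·0 = -1.6977; q_2·c_3 = (-0.1617)·3 + 0.5659·1 + (-0.8085)·0 = 0.0808.
u_3 = c_3 + 1.6977·q_1 − 0.0808·q_2 = (1.7778, 1.7778, 0.8889).
‖u_3‖ = 2.6667, so q_3 = (0.6667, 0.6667, 0.3333).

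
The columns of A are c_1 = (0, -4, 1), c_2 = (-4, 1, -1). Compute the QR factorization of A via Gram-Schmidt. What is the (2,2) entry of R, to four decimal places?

c_1 = (0, -4, 1); ‖c_1‖ = 4.1231, so e_1 = (0.0000, -0.9701, 0.2425).
e_1·c_2 = 0.0000·(-4) + (-0.9701)·1 + 0.2425·(-1) = -1.2127.
u_2 = c_2 + 1.2127·e_1 = (-4.0000, -0.1765, -0.7059).
r_{22} = ‖u_2‖ = 4.0656.

r_{22} = 4.0656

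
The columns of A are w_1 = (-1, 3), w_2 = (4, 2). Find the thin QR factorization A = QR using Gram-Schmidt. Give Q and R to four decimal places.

Q = [[-0.3162, 0.9487], [0.9487, 0.3162]], R = [[3.1623, 0.6325], [0.0000, 4.4272]]

q_1 = w_1/‖w_1‖ = (-1, 3)/3.1623 = (-0.3162, 0.9487).
r_{12} = q_1·w_2 = 0.6325.
u_2 = w_2 − 0.6325·q_1 = (4.2000, 1.4000).
‖u_2‖ = 4.4272, so q_2 = (0.9487, 0.3162).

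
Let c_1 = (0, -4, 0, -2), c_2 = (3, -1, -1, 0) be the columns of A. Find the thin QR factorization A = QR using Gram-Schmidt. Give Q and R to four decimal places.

c_1 = (0, -4, 0, -2); ‖c_1‖ = 4.4721, so q_1 = (0.0000, -0.8944, 0.0000, -0.4472).
q_1·c_2 = 0.0000·3 + (-0.8944)·(-1) + 0.0000·(-1) + (-0.4472)·0 = 0.8944.
u_2 = c_2 − 0.8944·q_1 = (3.0000, -0.2000, -1.0000, 0.4000).
‖u_2‖ = 3.1937, so q_2 = (0.9393, -0.0626, -0.3131, 0.1252).

Q = [[0.0000, 0.9393], [-0.8944, -0.0626], [0.0000, -0.3131], [-0.4472, 0.1252]], R = [[4.4721, 0.8944], [0.0000, 3.1937]]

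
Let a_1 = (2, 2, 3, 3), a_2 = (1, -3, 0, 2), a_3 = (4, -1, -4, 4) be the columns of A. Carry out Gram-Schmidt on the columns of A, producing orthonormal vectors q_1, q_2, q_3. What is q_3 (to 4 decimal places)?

a_1 = (2, 2, 3, 3); ‖a_1‖ = 5.0990, so q_1 = (0.3922, 0.3922, 0.5883, 0.5883).
q_1·a_2 = 0.3922·1 + 0.3922·(-3) + 0.5883·0 + 0.5883·2 = 0.3922.
u_2 = a_2 − 0.3922·q_1 = (0.8462, -3.1538, -0.2308, 1.7692).
‖u_2‖ = 3.7210, so q_2 = (0.2274, -0.8476, -0.0620, 0.4755).
q_1·a_3 = 0.3922·4 + 0.3922·(-1) + 0.5883·(-4) + 0.5883·4 = 1.1767; q_2·a_3 = 0.2274·4 + (-0.8476)·(-1) + (-0.0620)·(-4) + 0.4755·4 = 3.9071.
u_3 = a_3 − 1.1767·q_1 − 3.9071·q_2 = (2.6500, 1.8500, -4.4500, 1.4500).
‖u_3‖ = 5.6877, so q_3 = (0.4659, 0.3253, -0.7824, 0.2549).

q_3 = (0.4659, 0.3253, -0.7824, 0.2549)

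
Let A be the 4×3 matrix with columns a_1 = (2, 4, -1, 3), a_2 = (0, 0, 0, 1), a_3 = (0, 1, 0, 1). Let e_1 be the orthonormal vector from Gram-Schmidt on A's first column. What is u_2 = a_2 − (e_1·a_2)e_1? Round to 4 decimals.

u_2 = (-0.2000, -0.4000, 0.1000, 0.7000)

a_1 = (2, 4, -1, 3); ‖a_1‖ = 5.4772, so e_1 = (0.3651, 0.7303, -0.1826, 0.5477).
e_1·a_2 = 0.3651·0 + 0.7303·0 + (-0.1826)·0 + 0.5477·1 = 0.5477.
u_2 = a_2 − 0.5477·e_1 = (-0.2000, -0.4000, 0.1000, 0.7000).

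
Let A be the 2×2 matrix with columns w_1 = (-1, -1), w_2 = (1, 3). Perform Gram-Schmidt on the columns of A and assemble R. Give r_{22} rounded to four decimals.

r_{22} = 1.4142

q_1 = w_1/‖w_1‖ = (-1, -1)/1.4142 = (-0.7071, -0.7071).
r_{12} = q_1·w_2 = -2.8284.
u_2 = w_2 + 2.8284·q_1 = (-1.0000, 1.0000).
r_{22} = ‖u_2‖ = 1.4142.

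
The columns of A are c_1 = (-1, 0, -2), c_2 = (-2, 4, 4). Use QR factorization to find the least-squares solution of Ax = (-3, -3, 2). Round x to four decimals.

e_1 = c_1/‖c_1‖ = (-1, 0, -2)/2.2361 = (-0.4472, 0.0000, -0.8944).
r_{12} = e_1·c_2 = -2.6833.
u_2 = c_2 + 2.6833·e_1 = (-3.2000, 4.0000, 1.6000).
‖u_2‖ = 5.3666, so e_2 = (-0.5963, 0.7454, 0.2981).
Qᵀb = (-0.4472, 0.1491).
Back-substitute: x_2 = 0.1491/5.3666 = 0.0278.
x_1 = (-0.4472 + 2.6833·0.0278)/2.2361 = -0.1667.

x = (-0.1667, 0.0278)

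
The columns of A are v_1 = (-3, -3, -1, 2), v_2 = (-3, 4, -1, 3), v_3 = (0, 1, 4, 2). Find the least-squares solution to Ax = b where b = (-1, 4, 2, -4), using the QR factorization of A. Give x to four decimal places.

x = (-0.8687, 0.2426, -0.0029)

v_1 = (-3, -3, -1, 2); ‖v_1‖ = 4.7958, so q_1 = (-0.6255, -0.6255, -0.2085, 0.4170).
q_1·v_2 = (-0.6255)·(-3) + (-0.6255)·4 + (-0.2085)·(-1) + 0.4170·3 = 0.8341.
u_2 = v_2 − 0.8341·q_1 = (-2.4783, 4.5217, -0.8261, 2.6522).
‖u_2‖ = 5.8570, so q_2 = (-0.4231, 0.7720, -0.1410, 0.4528).
q_1·v_3 = (-0.6255)·0 + (-0.6255)·1 + (-0.2085)·4 + 0.4170·2 = -0.6255; q_2·v_3 = (-0.4231)·0 + 0.7720·1 + (-0.1410)·4 + 0.4528·2 = 1.1135.
u_3 = v_3 + 0.6255·q_1 − 1.1135·q_2 = (0.0798, -0.2510, 4.0266, 1.7567).
‖u_3‖ = 4.4010, so q_3 = (0.0181, -0.0570, 0.9149, 0.3991).
Qᵀb = (-3.9618, 1.4179, -0.0130).
Back-substitute: x_3 = -0.0130/4.4010 = -0.0029.
x_2 = (1.4179 − 1.1135·(-0.0029))/5.8570 = 0.2426.
x_1 = (-3.9618 − 0.8341·0.2426 + 0.6255·(-0.0029))/4.7958 = -0.8687.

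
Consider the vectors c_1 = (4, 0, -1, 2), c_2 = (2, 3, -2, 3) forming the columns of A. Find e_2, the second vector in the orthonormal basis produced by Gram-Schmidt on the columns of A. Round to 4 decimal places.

c_1 = (4, 0, -1, 2); ‖c_1‖ = 4.5826, so e_1 = (0.8729, 0.0000, -0.2182, 0.4364).
e_1·c_2 = 0.8729·2 + 0.0000·3 + (-0.2182)·(-2) + 0.4364·3 = 3.4915.
u_2 = c_2 − 3.4915·e_1 = (-1.0476, 3.0000, -1.2381, 1.4762).
‖u_2‖ = 3.7161, so e_2 = (-0.2819, 0.8073, -0.3332, 0.3972).

e_2 = (-0.2819, 0.8073, -0.3332, 0.3972)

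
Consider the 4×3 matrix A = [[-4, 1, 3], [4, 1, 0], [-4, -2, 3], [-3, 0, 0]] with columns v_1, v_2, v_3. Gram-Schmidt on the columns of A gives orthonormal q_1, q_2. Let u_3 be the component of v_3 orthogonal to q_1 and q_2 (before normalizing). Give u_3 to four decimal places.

u_3 = (1.1978, 1.6511, 1.4245, -1.2950)

q_1 = v_1/‖v_1‖ = (-4, 4, -4, -3)/7.5498 = (-0.5298, 0.5298, -0.5298, -0.3974).
r_{12} = q_1·v_2 = 1.0596.
u_2 = v_2 − 1.0596·q_1 = (1.5614, 0.4386, -1.4386, 0.4211).
‖u_2‖ = 2.2084, so q_2 = (0.7070, 0.1986, -0.6514, 0.1907).
r_{13} = q_1·v_3 = -3.1789; r_{23} = q_2·v_3 = 0.1668.
u_3 = v_3 + 3.1789·q_1 − 0.1668·q_2 = (1.1978, 1.6511, 1.4245, -1.2950).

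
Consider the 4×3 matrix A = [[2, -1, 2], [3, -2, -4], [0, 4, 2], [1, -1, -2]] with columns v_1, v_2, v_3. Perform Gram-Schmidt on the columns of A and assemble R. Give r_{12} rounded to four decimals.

r_{12} = -2.4054

v_1 = (2, 3, 0, 1); ‖v_1‖ = 3.7417, so e_1 = (0.5345, 0.8018, 0.0000, 0.2673).
r_{12} = e_1·v_2 = -2.4054.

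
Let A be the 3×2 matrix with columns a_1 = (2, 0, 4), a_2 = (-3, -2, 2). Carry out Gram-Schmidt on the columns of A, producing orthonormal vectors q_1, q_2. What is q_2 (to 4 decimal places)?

a_1 = (2, 0, 4); ‖a_1‖ = 4.4721, so q_1 = (0.4472, 0.0000, 0.8944).
q_1·a_2 = 0.4472·(-3) + 0.0000·(-2) + 0.8944·2 = 0.4472.
u_2 = a_2 − 0.4472·q_1 = (-3.2000, -2.0000, 1.6000).
‖u_2‖ = 4.0988, so q_2 = (-0.7807, -0.4880, 0.3904).

q_2 = (-0.7807, -0.4880, 0.3904)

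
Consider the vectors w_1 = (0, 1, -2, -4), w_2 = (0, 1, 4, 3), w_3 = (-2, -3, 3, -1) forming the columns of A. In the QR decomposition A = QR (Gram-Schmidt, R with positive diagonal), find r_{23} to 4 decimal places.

w_1 = (0, 1, -2, -4); ‖w_1‖ = 4.5826, so e_1 = (0.0000, 0.2182, -0.4364, -0.8729).
e_1·w_2 = 0.0000·0 + 0.2182·1 + (-0.4364)·4 + (-0.8729)·3 = -4.1461.
u_2 = w_2 + 4.1461·e_1 = (0.0000, 1.9048, 2.1905, -0.6190).
‖u_2‖ = 2.9681, so e_2 = (0.0000, 0.6417, 0.7380, -0.2086).
r_{23} = e_2·w_3 = 0.4974.

r_{23} = 0.4974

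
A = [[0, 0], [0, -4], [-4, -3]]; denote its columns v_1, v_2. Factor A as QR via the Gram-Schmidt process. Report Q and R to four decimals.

e_1 = v_1/‖v_1‖ = (0, 0, -4)/4.0000 = (0.0000, 0.0000, -1.0000).
r_{12} = e_1·v_2 = 3.0000.
u_2 = v_2 − 3.0000·e_1 = (0.0000, -4.0000, 0.0000).
‖u_2‖ = 4.0000, so e_2 = (0.0000, -1.0000, 0.0000).

Q = [[0.0000, 0.0000], [0.0000, -1.0000], [-1.0000, 0.0000]], R = [[4.0000, 3.0000], [0.0000, 4.0000]]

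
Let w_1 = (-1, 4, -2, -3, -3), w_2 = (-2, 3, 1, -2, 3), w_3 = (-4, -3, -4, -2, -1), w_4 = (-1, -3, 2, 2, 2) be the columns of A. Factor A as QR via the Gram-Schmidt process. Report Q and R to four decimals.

q_1 = w_1/‖w_1‖ = (-1, 4, -2, -3, -3)/6.2450 = (-0.1601, 0.6405, -0.3203, -0.4804, -0.4804).
r_{12} = q_1·w_2 = 1.4412.
u_2 = w_2 − 1.4412·q_1 = (-1.7692, 2.0769, 1.4615, -1.3077, 3.6923).
‖u_2‖ = 4.9923, so q_2 = (-0.3544, 0.4160, 0.2928, -0.2619, 0.7396).
r_{13} = q_1·w_3 = 1.4412; r_{23} = q_2·w_3 = -1.2173.
u_3 = w_3 − 1.4412·q_1 + 1.2173·q_2 = (-4.2006, -3.4167, -3.1821, -1.6265, 0.5926).
‖u_3‖ = 6.5147, so q_3 = (-0.6448, -0.5245, -0.4884, -0.2497, 0.0910).
r_{14} = q_1·w_4 = -4.3235; r_{24} = q_2·w_4 = 0.6472; r_{34} = q_3·w_4 = 0.9238.
u_4 = w_4 + 4.3235·q_1 − 0.6472·q_2 − 0.9238·q_3 = (-0.8673, -0.0155, 0.8772, 0.3232, -0.6396).
‖u_4‖ = 1.4267, so q_4 = (-0.6079, -0.0109, 0.6148, 0.2266, -0.4483).

Q = [[-0.1601, -0.3544, -0.6448, -0.6079], [0.6405, 0.4160, -0.5245, -0.0109], [-0.3203, 0.2928, -0.4884, 0.6148], [-0.4804, -0.2619, -0.2497, 0.2266], [-0.4804, 0.7396, 0.0910, -0.4483]], R = [[6.2450, 1.4412, 1.4412, -4.3235], [0.0000, 4.9923, -1.2173, 0.6472], [0.0000, 0.0000, 6.5147, 0.9238], [0.0000, 0.0000, 0.0000, 1.4267]]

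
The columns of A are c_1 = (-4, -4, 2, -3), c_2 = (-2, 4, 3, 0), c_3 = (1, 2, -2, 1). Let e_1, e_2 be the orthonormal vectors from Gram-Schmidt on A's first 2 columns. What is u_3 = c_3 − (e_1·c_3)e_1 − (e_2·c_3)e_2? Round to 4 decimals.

c_1 = (-4, -4, 2, -3); ‖c_1‖ = 6.7082, so e_1 = (-0.5963, -0.5963, 0.2981, -0.4472).
e_1·c_2 = (-0.5963)·(-2) + (-0.5963)·4 + 0.2981·3 + (-0.4472)·0 = -0.2981.
u_2 = c_2 + 0.2981·e_1 = (-2.1778, 3.8222, 3.0889, -0.1333).
‖u_2‖ = 5.3769, so e_2 = (-0.4050, 0.7109, 0.5745, -0.0248).
e_1·c_3 = (-0.5963)·1 + (-0.5963)·2 + 0.2981·(-2) + (-0.4472)·1 = -2.8324; e_2·c_3 = (-0.4050)·1 + 0.7109·2 + 0.5745·(-2) + (-0.0248)·1 = -0.1571.
u_3 = c_3 + 2.8324·e_1 + 0.1571·e_2 = (-0.7525, 0.4228, -1.0653, -0.2706).

u_3 = (-0.7525, 0.4228, -1.0653, -0.2706)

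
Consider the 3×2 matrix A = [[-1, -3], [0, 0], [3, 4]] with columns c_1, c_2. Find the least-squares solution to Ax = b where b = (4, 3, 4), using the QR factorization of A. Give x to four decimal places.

x = (5.6000, -3.2000)

c_1 = (-1, 0, 3); ‖c_1‖ = 3.1623, so q_1 = (-0.3162, 0.0000, 0.9487).
q_1·c_2 = (-0.3162)·(-3) + 0.0000·0 + 0.9487·4 = 4.7434.
u_2 = c_2 − 4.7434·q_1 = (-1.5000, 0.0000, -0.5000).
‖u_2‖ = 1.5811, so q_2 = (-0.9487, 0.0000, -0.3162).
Qᵀb = (2.5298, -5.0596).
Back-substitute: x_2 = -5.0596/1.5811 = -3.2000.
x_1 = (2.5298 − 4.7434·(-3.2000))/3.1623 = 5.6000.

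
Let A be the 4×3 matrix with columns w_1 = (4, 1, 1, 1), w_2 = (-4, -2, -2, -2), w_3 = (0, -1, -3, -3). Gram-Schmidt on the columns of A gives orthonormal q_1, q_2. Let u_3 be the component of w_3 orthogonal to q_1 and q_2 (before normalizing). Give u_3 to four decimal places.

w_1 = (4, 1, 1, 1); ‖w_1‖ = 4.3589, so q_1 = (0.9177, 0.2294, 0.2294, 0.2294).
q_1·w_2 = 0.9177·(-4) + 0.2294·(-2) + 0.2294·(-2) + 0.2294·(-2) = -5.0471.
u_2 = w_2 + 5.0471·q_1 = (0.6316, -0.8421, -0.8421, -0.8421).
‖u_2‖ = 1.5894, so q_2 = (0.3974, -0.5298, -0.5298, -0.5298).
q_1·w_3 = 0.9177·0 + 0.2294·(-1) + 0.2294·(-3) + 0.2294·(-3) = -1.6059; q_2·w_3 = 0.3974·0 + (-0.5298)·(-1) + (-0.5298)·(-3) + (-0.5298)·(-3) = 3.7087.
u_3 = w_3 + 1.6059·q_1 − 3.7087·q_2 = (0.0000, 1.3333, -0.6667, -0.6667).

u_3 = (0.0000, 1.3333, -0.6667, -0.6667)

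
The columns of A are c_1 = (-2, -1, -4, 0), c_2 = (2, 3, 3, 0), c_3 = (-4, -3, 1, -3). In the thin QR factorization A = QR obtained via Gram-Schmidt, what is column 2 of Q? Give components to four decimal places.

c_1 = (-2, -1, -4, 0); ‖c_1‖ = 4.5826, so e_1 = (-0.4364, -0.2182, -0.8729, 0.0000).
e_1·c_2 = (-0.4364)·2 + (-0.2182)·3 + (-0.8729)·3 + 0.0000·0 = -4.1461.
u_2 = c_2 + 4.1461·e_1 = (0.1905, 2.0952, -0.6190, 0.0000).
‖u_2‖ = 2.1931, so e_2 = (0.0869, 0.9554, -0.2823, 0.0000).

e_2 = (0.0869, 0.9554, -0.2823, 0.0000)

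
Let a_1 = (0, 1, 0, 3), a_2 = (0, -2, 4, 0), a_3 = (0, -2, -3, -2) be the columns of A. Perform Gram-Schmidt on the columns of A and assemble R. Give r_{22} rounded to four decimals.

a_1 = (0, 1, 0, 3); ‖a_1‖ = 3.1623, so e_1 = (0.0000, 0.3162, 0.0000, 0.9487).
e_1·a_2 = 0.0000·0 + 0.3162·(-2) + 0.0000·4 + 0.9487·0 = -0.6325.
u_2 = a_2 + 0.6325·e_1 = (0.0000, -1.8000, 4.0000, 0.6000).
r_{22} = ‖u_2‖ = 4.4272.

r_{22} = 4.4272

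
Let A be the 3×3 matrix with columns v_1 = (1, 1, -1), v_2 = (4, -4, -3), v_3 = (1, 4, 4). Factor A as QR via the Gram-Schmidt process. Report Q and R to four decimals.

Q = [[0.5774, 0.4867, 0.6556], [0.5774, -0.8111, 0.0937], [-0.5774, -0.3244, 0.7493]], R = [[1.7321, 1.7321, 0.5774], [0.0000, 6.1644, -4.0555], [0.0000, 0.0000, 4.0273]]

e_1 = v_1/‖v_1‖ = (1, 1, -1)/1.7321 = (0.5774, 0.5774, -0.5774).
r_{12} = e_1·v_2 = 1.7321.
u_2 = v_2 − 1.7321·e_1 = (3.0000, -5.0000, -2.0000).
‖u_2‖ = 6.1644, so e_2 = (0.4867, -0.8111, -0.3244).
r_{13} = e_1·v_3 = 0.5774; r_{23} = e_2·v_3 = -4.0555.
u_3 = v_3 − 0.5774·e_1 + 4.0555·e_2 = (2.6404, 0.3772, 3.0175).
‖u_3‖ = 4.0273, so e_3 = (0.6556, 0.0937, 0.7493).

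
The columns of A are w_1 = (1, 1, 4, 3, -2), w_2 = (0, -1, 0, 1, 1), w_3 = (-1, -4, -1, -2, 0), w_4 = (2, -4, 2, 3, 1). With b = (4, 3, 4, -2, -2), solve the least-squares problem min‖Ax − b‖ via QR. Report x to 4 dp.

x = (-0.5676, -6.4386, -1.0182, 1.7940)

w_1 = (1, 1, 4, 3, -2); ‖w_1‖ = 5.5678, so q_1 = (0.1796, 0.1796, 0.7184, 0.5388, -0.3592).
q_1·w_2 = 0.1796·0 + 0.1796·(-1) + 0.7184·0 + 0.5388·1 + (-0.3592)·1 = 0.0000.
u_2 = w_2 + 0.0000·q_1 = (0.0000, -1.0000, 0.0000, 1.0000, 1.0000).
‖u_2‖ = 1.7321, so q_2 = (0.0000, -0.5774, 0.0000, 0.5774, 0.5774).
q_1·w_3 = 0.1796·(-1) + 0.1796·(-4) + 0.7184·(-1) + 0.5388·(-2) + (-0.3592)·0 = -2.6941; q_2·w_3 = 0.0000·(-1) + (-0.5774)·(-4) + 0.0000·(-1) + 0.5774·(-2) + 0.5774·0 = 1.1547.
u_3 = w_3 + 2.6941·q_1 − 1.1547·q_2 = (-0.5161, -2.8495, 0.9355, -1.2151, -1.6344).
‖u_3‖ = 3.6618, so q_3 = (-0.1410, -0.7782, 0.2555, -0.3318, -0.4463).
q_1·w_4 = 0.1796·2 + 0.1796·(-4) + 0.7184·2 + 0.5388·3 + (-0.3592)·1 = 2.3349; q_2·w_4 = 0.0000·2 + (-0.5774)·(-4) + 0.0000·2 + 0.5774·3 + 0.5774·1 = 4.6188; q_3·w_4 = (-0.1410)·2 + (-0.7782)·(-4) + 0.2555·2 + (-0.3318)·3 + (-0.4463)·1 = 1.8999.
u_4 = w_4 − 2.3349·q_1 − 4.6188·q_2 − 1.8999·q_3 = (1.8484, -0.2743, -0.1628, -0.2943, 0.0200).
‖u_4‖ = 1.8988, so q_4 = (0.9735, -0.1444, -0.0857, -0.1550, 0.0106).
Qᵀb = (3.7717, -4.0415, -0.3201, 3.4065).
Back-substitute: x_4 = 3.4065/1.8988 = 1.7940.
x_3 = (-0.3201 − 1.8999·1.7940)/3.6618 = -1.0182.
x_2 = (-4.0415 − 1.1547·(-1.0182) − 4.6188·1.7940)/1.7321 = -6.4386.
x_1 = (3.7717 + 0.0000·(-6.4386) + 2.6941·(-1.0182) − 2.3349·1.7940)/5.5678 = -0.5676.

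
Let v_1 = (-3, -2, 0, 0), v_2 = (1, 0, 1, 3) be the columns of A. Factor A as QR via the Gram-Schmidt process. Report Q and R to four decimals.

e_1 = v_1/‖v_1‖ = (-3, -2, 0, 0)/3.6056 = (-0.8321, -0.5547, 0.0000, 0.0000).
r_{12} = e_1·v_2 = -0.8321.
u_2 = v_2 + 0.8321·e_1 = (0.3077, -0.4615, 1.0000, 3.0000).
‖u_2‖ = 3.2106, so e_2 = (0.0958, -0.1438, 0.3115, 0.9344).

Q = [[-0.8321, 0.0958], [-0.5547, -0.1438], [0.0000, 0.3115], [0.0000, 0.9344]], R = [[3.6056, -0.8321], [0.0000, 3.2106]]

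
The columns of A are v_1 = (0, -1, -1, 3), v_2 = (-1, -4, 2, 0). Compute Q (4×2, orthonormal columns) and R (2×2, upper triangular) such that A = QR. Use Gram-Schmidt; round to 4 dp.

Q = [[0.0000, -0.2201], [-0.3015, -0.8405], [-0.3015, 0.4803], [0.9045, -0.1201]], R = [[3.3166, 0.6030], [0.0000, 4.5427]]

q_1 = v_1/‖v_1‖ = (0, -1, -1, 3)/3.3166 = (0.0000, -0.3015, -0.3015, 0.9045).
r_{12} = q_1·v_2 = 0.6030.
u_2 = v_2 − 0.6030·q_1 = (-1.0000, -3.8182, 2.1818, -0.5455).
‖u_2‖ = 4.5427, so q_2 = (-0.2201, -0.8405, 0.4803, -0.1201).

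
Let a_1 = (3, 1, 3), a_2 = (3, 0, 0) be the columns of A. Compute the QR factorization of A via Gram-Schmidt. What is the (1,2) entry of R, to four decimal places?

a_1 = (3, 1, 3); ‖a_1‖ = 4.3589, so q_1 = (0.6882, 0.2294, 0.6882).
r_{12} = q_1·a_2 = 2.0647.

r_{12} = 2.0647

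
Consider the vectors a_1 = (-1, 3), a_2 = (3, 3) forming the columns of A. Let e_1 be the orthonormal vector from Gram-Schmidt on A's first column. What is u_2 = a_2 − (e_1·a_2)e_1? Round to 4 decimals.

a_1 = (-1, 3); ‖a_1‖ = 3.1623, so e_1 = (-0.3162, 0.9487).
e_1·a_2 = (-0.3162)·3 + 0.9487·3 = 1.8974.
u_2 = a_2 − 1.8974·e_1 = (3.6000, 1.2000).

u_2 = (3.6000, 1.2000)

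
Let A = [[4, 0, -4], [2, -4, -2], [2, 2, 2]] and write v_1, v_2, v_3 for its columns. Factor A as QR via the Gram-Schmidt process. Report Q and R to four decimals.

e_1 = v_1/‖v_1‖ = (4, 2, 2)/4.8990 = (0.8165, 0.4082, 0.4082).
r_{12} = e_1·v_2 = -0.8165.
u_2 = v_2 + 0.8165·e_1 = (0.6667, -3.6667, 2.3333).
‖u_2‖ = 4.3970, so e_2 = (0.1516, -0.8339, 0.5307).
r_{13} = e_1·v_3 = -3.2660; r_{23} = e_2·v_3 = 2.1227.
u_3 = v_3 + 3.2660·e_1 − 2.1227·e_2 = (-1.6552, 1.1034, 2.2069).
‖u_3‖ = 2.9711, so e_3 = (-0.5571, 0.3714, 0.7428).

Q = [[0.8165, 0.1516, -0.5571], [0.4082, -0.8339, 0.3714], [0.4082, 0.5307, 0.7428]], R = [[4.8990, -0.8165, -3.2660], [0.0000, 4.3970, 2.1227], [0.0000, 0.0000, 2.9711]]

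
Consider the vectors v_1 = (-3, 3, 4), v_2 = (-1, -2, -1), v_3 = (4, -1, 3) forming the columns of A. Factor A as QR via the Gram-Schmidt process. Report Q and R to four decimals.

Q = [[-0.5145, -0.7576, 0.4016], [0.5145, -0.6474, -0.5623], [0.6860, -0.0827, 0.7229]], R = [[5.8310, -1.2005, -0.5145], [0.0000, 2.1351, -2.6310], [0.0000, 0.0000, 4.3374]]

v_1 = (-3, 3, 4); ‖v_1‖ = 5.8310, so q_1 = (-0.5145, 0.5145, 0.6860).
q_1·v_2 = (-0.5145)·(-1) + 0.5145·(-2) + 0.6860·(-1) = -1.2005.
u_2 = v_2 + 1.2005·q_1 = (-1.6176, -1.3824, -0.1765).
‖u_2‖ = 2.1351, so q_2 = (-0.7576, -0.6474, -0.0827).
q_1·v_3 = (-0.5145)·4 + 0.5145·(-1) + 0.6860·3 = -0.5145; q_2·v_3 = (-0.7576)·4 + (-0.6474)·(-1) + (-0.0827)·3 = -2.6310.
u_3 = v_3 + 0.5145·q_1 + 2.6310·q_2 = (1.7419, -2.4387, 3.1355).
‖u_3‖ = 4.3374, so q_3 = (0.4016, -0.5623, 0.7229).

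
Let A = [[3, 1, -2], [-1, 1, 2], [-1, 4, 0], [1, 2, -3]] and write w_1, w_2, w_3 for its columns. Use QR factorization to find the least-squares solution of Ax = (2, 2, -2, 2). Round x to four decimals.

x = (0.8981, 0.0689, 0.2525)

e_1 = w_1/‖w_1‖ = (3, -1, -1, 1)/3.4641 = (0.8660, -0.2887, -0.2887, 0.2887).
r_{12} = e_1·w_2 = 0.0000.
u_2 = w_2 + 0.0000·e_1 = (1.0000, 1.0000, 4.0000, 2.0000).
‖u_2‖ = 4.6904, so e_2 = (0.2132, 0.2132, 0.8528, 0.4264).
r_{13} = e_1·w_3 = -3.1754; r_{23} = e_2·w_3 = -1.2792.
u_3 = w_3 + 3.1754·e_1 + 1.2792·e_2 = (1.0227, 1.3561, 0.1742, -1.5379).
‖u_3‖ = 2.2979, so e_3 = (0.4451, 0.5901, 0.0758, -0.6693).
Qᵀb = (2.3094, 0.0000, 0.5802).
Back-substitute: x_3 = 0.5802/2.2979 = 0.2525.
x_2 = (0.0000 + 1.2792·0.2525)/4.6904 = 0.0689.
x_1 = (2.3094 + 0.0000·0.0689 + 3.1754·0.2525)/3.4641 = 0.8981.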